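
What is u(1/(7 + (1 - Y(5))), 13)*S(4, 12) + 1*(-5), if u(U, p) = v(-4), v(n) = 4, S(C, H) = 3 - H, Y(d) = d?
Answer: -41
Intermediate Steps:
u(U, p) = 4
u(1/(7 + (1 - Y(5))), 13)*S(4, 12) + 1*(-5) = 4*(3 - 1*12) + 1*(-5) = 4*(3 - 12) - 5 = 4*(-9) - 5 = -36 - 5 = -41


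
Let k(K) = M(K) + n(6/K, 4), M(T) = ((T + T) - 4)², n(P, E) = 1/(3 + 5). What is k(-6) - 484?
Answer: -1823/8 ≈ -227.88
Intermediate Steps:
n(P, E) = ⅛ (n(P, E) = 1/8 = ⅛)
M(T) = (-4 + 2*T)² (M(T) = (2*T - 4)² = (-4 + 2*T)²)
k(K) = ⅛ + 4*(-2 + K)² (k(K) = 4*(-2 + K)² + ⅛ = ⅛ + 4*(-2 + K)²)
k(-6) - 484 = (⅛ + 4*(-2 - 6)²) - 484 = (⅛ + 4*(-8)²) - 484 = (⅛ + 4*64) - 484 = (⅛ + 256) - 484 = 2049/8 - 484 = -1823/8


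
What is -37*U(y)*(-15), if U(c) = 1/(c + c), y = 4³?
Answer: 555/128 ≈ 4.3359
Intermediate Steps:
y = 64
U(c) = 1/(2*c)
-37*U(y)*(-15) = -37/(2*64)*(-15) = -37*1/128*(-15) = -37/128*(-15) = 555/128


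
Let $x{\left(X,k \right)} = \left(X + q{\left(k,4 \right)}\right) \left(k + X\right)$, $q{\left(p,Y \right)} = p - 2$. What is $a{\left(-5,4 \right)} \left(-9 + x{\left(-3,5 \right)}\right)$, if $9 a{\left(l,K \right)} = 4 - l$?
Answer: $-9$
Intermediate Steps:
$q{\left(p,Y \right)} = -2 + p$
$a{\left(l,K \right)} = \frac{4}{9} - \frac{l}{9}$ ($a{\left(l,K \right)} = \frac{4 - l}{9} = \frac{4}{9} - \frac{l}{9}$)
$x{\left(X,k \right)} = \left(X + k\right) \left(-2 + X + k\right)$ ($x{\left(X,k \right)} = \left(X + \left(-2 + k\right)\right) \left(k + X\right) = \left(-2 + X + k\right) \left(X + k\right) = \left(X + k\right) \left(-2 + X + k\right)$)
$a{\left(-5,4 \right)} \left(-9 + x{\left(-3,5 \right)}\right) = \left(\frac{4}{9} - - \frac{5}{9}\right) \left(-9 + \left(\left(-3\right)^{2} - 15 - 3 \left(-2 + 5\right) + 5 \left(-2 + 5\right)\right)\right) = \left(\frac{4}{9} + \frac{5}{9}\right) \left(-9 + \left(9 - 15 - 9 + 5 \cdot 3\right)\right) = 1 \left(-9 + \left(9 - 15 - 9 + 15\right)\right) = 1 \left(-9 + 0\right) = 1 \left(-9\right) = -9$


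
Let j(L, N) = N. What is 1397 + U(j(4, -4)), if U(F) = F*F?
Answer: 1413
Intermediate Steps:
U(F) = F²
1397 + U(j(4, -4)) = 1397 + (-4)² = 1397 + 16 = 1413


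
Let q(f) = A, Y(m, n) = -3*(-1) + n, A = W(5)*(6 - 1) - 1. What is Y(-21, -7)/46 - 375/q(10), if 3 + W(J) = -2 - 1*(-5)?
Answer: 8623/23 ≈ 374.91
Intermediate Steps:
W(J) = 0 (W(J) = -3 + (-2 - 1*(-5)) = -3 + (-2 + 5) = -3 + 3 = 0)
A = -1 (A = 0*(6 - 1) - 1 = 0*5 - 1 = 0 - 1 = -1)
Y(m, n) = 3 + n
q(f) = -1
Y(-21, -7)/46 - 375/q(10) = (3 - 7)/46 - 375/(-1) = -4*1/46 - 375*(-1) = -2/23 + 375 = 8623/23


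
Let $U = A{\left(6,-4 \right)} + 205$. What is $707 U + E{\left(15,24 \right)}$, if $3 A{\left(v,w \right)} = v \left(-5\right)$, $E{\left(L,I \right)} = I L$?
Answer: $138225$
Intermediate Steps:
$A{\left(v,w \right)} = - \frac{5 v}{3}$ ($A{\left(v,w \right)} = \frac{v \left(-5\right)}{3} = \frac{\left(-5\right) v}{3} = - \frac{5 v}{3}$)
$U = 195$ ($U = \left(- \frac{5}{3}\right) 6 + 205 = -10 + 205 = 195$)
$707 U + E{\left(15,24 \right)} = 707 \cdot 195 + 24 \cdot 15 = 137865 + 360 = 138225$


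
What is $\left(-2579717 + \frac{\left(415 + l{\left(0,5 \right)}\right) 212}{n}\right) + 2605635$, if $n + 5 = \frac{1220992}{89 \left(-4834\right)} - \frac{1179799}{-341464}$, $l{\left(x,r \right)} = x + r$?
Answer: $\frac{601243309544442}{107313010339} \approx 5602.7$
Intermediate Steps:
$l{\left(x,r \right)} = r + x$
$n = - \frac{321939031017}{73453345432}$ ($n = -5 + \left(\frac{1220992}{89 \left(-4834\right)} - \frac{1179799}{-341464}\right) = -5 + \left(\frac{1220992}{-430226} - - \frac{1179799}{341464}\right) = -5 + \left(1220992 \left(- \frac{1}{430226}\right) + \frac{1179799}{341464}\right) = -5 + \left(- \frac{610496}{215113} + \frac{1179799}{341464}\right) = -5 + \frac{45327696143}{73453345432} = - \frac{321939031017}{73453345432} \approx -4.3829$)
$\left(-2579717 + \frac{\left(415 + l{\left(0,5 \right)}\right) 212}{n}\right) + 2605635 = \left(-2579717 + \frac{\left(415 + \left(5 + 0\right)\right) 212}{- \frac{321939031017}{73453345432}}\right) + 2605635 = \left(-2579717 + \left(415 + 5\right) 212 \left(- \frac{73453345432}{321939031017}\right)\right) + 2605635 = \left(-2579717 + 420 \cdot 212 \left(- \frac{73453345432}{321939031017}\right)\right) + 2605635 = \left(-2579717 + 89040 \left(- \frac{73453345432}{321939031017}\right)\right) + 2605635 = \left(-2579717 - \frac{2180095292421760}{107313010339}\right) + 2605635 = - \frac{279017292385115823}{107313010339} + 2605635 = \frac{601243309544442}{107313010339}$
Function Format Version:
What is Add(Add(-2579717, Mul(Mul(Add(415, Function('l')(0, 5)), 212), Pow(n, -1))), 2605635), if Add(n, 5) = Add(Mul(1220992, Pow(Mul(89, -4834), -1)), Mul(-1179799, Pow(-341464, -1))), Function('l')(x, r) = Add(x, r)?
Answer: Rational(601243309544442, 107313010339) ≈ 5602.7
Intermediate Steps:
Function('l')(x, r) = Add(r, x)
n = Rational(-321939031017, 73453345432) (n = Add(-5, Add(Mul(1220992, Pow(Mul(89, -4834), -1)), Mul(-1179799, Pow(-341464, -1)))) = Add(-5, Add(Mul(1220992, Pow(-430226, -1)), Mul(-1179799, Rational(-1, 341464)))) = Add(-5, Add(Mul(1220992, Rational(-1, 430226)), Rational(1179799, 341464))) = Add(-5, Add(Rational(-610496, 215113), Rational(1179799, 341464))) = Add(-5, Rational(45327696143, 73453345432)) = Rational(-321939031017, 73453345432) ≈ -4.3829)
Add(Add(-2579717, Mul(Mul(Add(415, Function('l')(0, 5)), 212), Pow(n, -1))), 2605635) = Add(Add(-2579717, Mul(Mul(Add(415, Add(5, 0)), 212), Pow(Rational(-321939031017, 73453345432), -1))), 2605635) = Add(Add(-2579717, Mul(Mul(Add(415, 5), 212), Rational(-73453345432, 321939031017))), 2605635) = Add(Add(-2579717, Mul(Mul(420, 212), Rational(-73453345432, 321939031017))), 2605635) = Add(Add(-2579717, Mul(89040, Rational(-73453345432, 321939031017))), 2605635) = Add(Add(-2579717, Rational(-2180095292421760, 107313010339)), 2605635) = Add(Rational(-279017292385115823, 107313010339), 2605635) = Rational(601243309544442, 107313010339)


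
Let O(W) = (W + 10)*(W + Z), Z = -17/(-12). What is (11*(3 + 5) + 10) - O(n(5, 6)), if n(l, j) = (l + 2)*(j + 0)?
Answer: -6479/3 ≈ -2159.7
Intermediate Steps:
n(l, j) = j*(2 + l) (n(l, j) = (2 + l)*j = j*(2 + l))
Z = 17/12 (Z = -17*(-1/12) = 17/12 ≈ 1.4167)
O(W) = (10 + W)*(17/12 + W) (O(W) = (W + 10)*(W + 17/12) = (10 + W)*(17/12 + W))
(11*(3 + 5) + 10) - O(n(5, 6)) = (11*(3 + 5) + 10) - (85/6 + (6*(2 + 5))² + 137*(6*(2 + 5))/12) = (11*8 + 10) - (85/6 + (6*7)² + 137*(6*7)/12) = (88 + 10) - (85/6 + 42² + (137/12)*42) = 98 - (85/6 + 1764 + 959/2) = 98 - 1*6773/3 = 98 - 6773/3 = -6479/3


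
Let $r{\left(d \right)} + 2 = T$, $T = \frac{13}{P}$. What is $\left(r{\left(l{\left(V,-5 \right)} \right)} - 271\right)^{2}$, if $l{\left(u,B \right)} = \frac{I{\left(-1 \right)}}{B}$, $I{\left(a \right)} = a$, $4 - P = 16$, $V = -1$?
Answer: $\frac{10817521}{144} \approx 75122.0$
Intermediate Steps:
$P = -12$ ($P = 4 - 16 = -12$)
$T = - \frac{13}{12}$ ($T = \frac{13}{-12} = 13 \left(- \frac{1}{12}\right) = - \frac{13}{12} \approx -1.0833$)
$l{\left(u,B \right)} = - \frac{1}{B}$
$r{\left(d \right)} = - \frac{37}{12}$ ($r{\left(d \right)} = -2 - \frac{13}{12} = - \frac{37}{12}$)
$\left(r{\left(l{\left(V,-5 \right)} \right)} - 271\right)^{2} = \left(- \frac{37}{12} - 271\right)^{2} = \left(- \frac{3289}{12}\right)^{2} = \frac{10817521}{144}$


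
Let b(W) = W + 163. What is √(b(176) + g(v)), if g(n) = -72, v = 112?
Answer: √267 ≈ 16.340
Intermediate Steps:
b(W) = 163 + W
√(b(176) + g(v)) = √((163 + 176) - 72) = √(339 - 72) = √267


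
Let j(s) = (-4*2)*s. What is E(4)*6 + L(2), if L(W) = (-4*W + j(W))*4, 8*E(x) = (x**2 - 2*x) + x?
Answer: -87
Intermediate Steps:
j(s) = -8*s
E(x) = -x/8 + x**2/8 (E(x) = ((x**2 - 2*x) + x)/8 = (x**2 - x)/8 = -x/8 + x**2/8)
L(W) = -48*W (L(W) = (-4*W - 8*W)*4 = -12*W*4 = -48*W)
E(4)*6 + L(2) = ((1/8)*4*(-1 + 4))*6 - 48*2 = ((1/8)*4*3)*6 - 96 = (3/2)*6 - 96 = 9 - 96 = -87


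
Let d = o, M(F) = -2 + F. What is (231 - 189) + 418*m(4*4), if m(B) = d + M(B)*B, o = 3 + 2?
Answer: 95764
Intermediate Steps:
o = 5
d = 5
m(B) = 5 + B*(-2 + B) (m(B) = 5 + (-2 + B)*B = 5 + B*(-2 + B))
(231 - 189) + 418*m(4*4) = (231 - 189) + 418*(5 + (4*4)*(-2 + 4*4)) = 42 + 418*(5 + 16*(-2 + 16)) = 42 + 418*(5 + 16*14) = 42 + 418*(5 + 224) = 42 + 418*229 = 42 + 95722 = 95764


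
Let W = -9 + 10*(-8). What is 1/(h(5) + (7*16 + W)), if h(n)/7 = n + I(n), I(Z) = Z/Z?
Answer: 1/65 ≈ 0.015385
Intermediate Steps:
W = -89 (W = -9 - 80 = -89)
I(Z) = 1
h(n) = 7 + 7*n (h(n) = 7*(n + 1) = 7*(1 + n) = 7 + 7*n)
1/(h(5) + (7*16 + W)) = 1/((7 + 7*5) + (7*16 - 89)) = 1/((7 + 35) + (112 - 89)) = 1/(42 + 23) = 1/65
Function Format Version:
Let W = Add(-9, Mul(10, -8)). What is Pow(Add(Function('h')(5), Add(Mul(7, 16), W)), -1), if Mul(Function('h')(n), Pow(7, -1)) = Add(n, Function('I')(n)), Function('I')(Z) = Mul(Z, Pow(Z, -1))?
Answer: Rational(1, 65) ≈ 0.015385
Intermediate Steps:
W = -89 (W = Add(-9, -80) = -89)
Function('I')(Z) = 1
Function('h')(n) = Add(7, Mul(7, n)) (Function('h')(n) = Mul(7, Add(n, 1)) = Mul(7, Add(1, n)) = Add(7, Mul(7, n)))
Pow(Add(Function('h')(5), Add(Mul(7, 16), W)), -1) = Pow(Add(Add(7, Mul(7, 5)), Add(Mul(7, 16), -89)), -1) = Pow(Add(Add(7, 35), Add(112, -89)), -1) = Pow(Add(42, 23), -1) = Pow(65, -1) = Rational(1, 65)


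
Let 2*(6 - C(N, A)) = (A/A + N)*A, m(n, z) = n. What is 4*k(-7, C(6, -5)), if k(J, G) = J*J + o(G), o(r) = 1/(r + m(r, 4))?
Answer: 9216/47 ≈ 196.09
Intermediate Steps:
C(N, A) = 6 - A*(1 + N)/2 (C(N, A) = 6 - (A/A + N)*A/2 = 6 - (1 + N)*A/2 = 6 - A*(1 + N)/2)
o(r) = 1/(2*r) (o(r) = 1/(r + r) = 1/(2*r))
k(J, G) = J**2 + 1/(2*G) (k(J, G) = J*J + 1/(2*G) = J**2 + 1/(2*G))
4*k(-7, C(6, -5)) = 4*((-7)**2 + 1/(2*(6 - 1/2*(-5) - 1/2*(-5)*6))) = 4*(49 + 1/(2*(6 + 5/2 + 15))) = 4*(49 + 1/(2*(47/2))) = 4*(49 + (1/2)*(2/47)) = 4*(49 + 1/47) = 4*(2304/47) = 9216/47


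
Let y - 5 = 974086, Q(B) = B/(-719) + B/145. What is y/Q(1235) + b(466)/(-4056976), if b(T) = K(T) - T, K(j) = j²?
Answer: 2942867198419557/20542497976 ≈ 1.4326e+5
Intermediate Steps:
Q(B) = 574*B/104255 (Q(B) = B*(-1/719) + B*(1/145) = -B/719 + B/145 = 574*B/104255)
y = 974091 (y = 5 + 974086 = 974091)
b(T) = T² - T
y/Q(1235) + b(466)/(-4056976) = 974091/(((574/104255)*1235)) + (466*(-1 + 466))/(-4056976) = 974091/(141778/20851) + (466*465)*(-1/4056976) = 974091*(20851/141778) + 216690*(-1/4056976) = 20310771441/141778 - 108345/2028488 = 2942867198419557/20542497976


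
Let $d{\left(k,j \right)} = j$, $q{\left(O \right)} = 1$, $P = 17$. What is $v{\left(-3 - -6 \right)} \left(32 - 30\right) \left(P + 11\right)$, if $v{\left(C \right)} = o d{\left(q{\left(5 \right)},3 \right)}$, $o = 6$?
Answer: $1008$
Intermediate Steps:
$v{\left(C \right)} = 18$ ($v{\left(C \right)} = 6 \cdot 3 = 18$)
$v{\left(-3 - -6 \right)} \left(32 - 30\right) \left(P + 11\right) = 18 \left(32 - 30\right) \left(17 + 11\right) = 18 \cdot 2 \cdot 28 = 18 \cdot 56 = 1008$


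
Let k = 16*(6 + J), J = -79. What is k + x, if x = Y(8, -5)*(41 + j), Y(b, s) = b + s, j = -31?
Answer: -1138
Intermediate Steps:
k = -1168 (k = 16*(6 - 79) = 16*(-73) = -1168)
x = 30 (x = (8 - 5)*(41 - 31) = 3*10 = 30)
k + x = -1168 + 30 = -1138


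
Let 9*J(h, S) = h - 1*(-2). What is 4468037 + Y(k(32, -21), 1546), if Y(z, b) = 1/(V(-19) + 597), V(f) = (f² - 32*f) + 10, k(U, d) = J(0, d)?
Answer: 7041626313/1576 ≈ 4.4680e+6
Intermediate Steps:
J(h, S) = 2/9 + h/9 (J(h, S) = (h - 1*(-2))/9 = (h + 2)/9 = (2 + h)/9 = 2/9 + h/9)
k(U, d) = 2/9 (k(U, d) = 2/9 + (⅑)*0 = 2/9 + 0 = 2/9)
V(f) = 10 + f² - 32*f
Y(z, b) = 1/1576 (Y(z, b) = 1/((10 + (-19)² - 32*(-19)) + 597) = 1/((10 + 361 + 608) + 597) = 1/(979 + 597) = 1/1576)
4468037 + Y(k(32, -21), 1546) = 4468037 + 1/1576 = 7041626313/1576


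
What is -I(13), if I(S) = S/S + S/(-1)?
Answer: 12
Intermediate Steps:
I(S) = 1 - S (I(S) = 1 + S*(-1) = 1 - S)
-I(13) = -(1 - 1*13) = -(1 - 13) = -1*(-12) = 12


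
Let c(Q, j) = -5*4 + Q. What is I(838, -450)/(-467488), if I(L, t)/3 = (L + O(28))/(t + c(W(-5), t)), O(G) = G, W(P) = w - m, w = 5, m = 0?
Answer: 433/36230320 ≈ 1.1951e-5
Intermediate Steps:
W(P) = 5 (W(P) = 5 - 1*0 = 5 + 0 = 5)
c(Q, j) = -20 + Q
I(L, t) = 3*(28 + L)/(-15 + t) (I(L, t) = 3*((L + 28)/(t + (-20 + 5))) = 3*((28 + L)/(t - 15)) = 3*((28 + L)/(-15 + t)) = 3*(28 + L)/(-15 + t))
I(838, -450)/(-467488) = (3*(28 + 838)/(-15 - 450))/(-467488) = (3*866/(-465))*(-1/467488) = (3*(-1/465)*866)*(-1/467488) = -866/155*(-1/467488) = 433/36230320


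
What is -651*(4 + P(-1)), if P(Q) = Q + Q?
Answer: -1302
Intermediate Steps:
P(Q) = 2*Q
-651*(4 + P(-1)) = -651*(4 + 2*(-1)) = -651*(4 - 2) = -651*2 = -31*42 = -1302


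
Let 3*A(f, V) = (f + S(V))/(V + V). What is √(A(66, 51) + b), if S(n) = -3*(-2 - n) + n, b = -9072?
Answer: I*√23593926/51 ≈ 95.242*I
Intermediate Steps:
S(n) = 6 + 4*n (S(n) = (6 + 3*n) + n = 6 + 4*n)
A(f, V) = (6 + f + 4*V)/(6*V) (A(f, V) = ((f + (6 + 4*V))/(V + V))/3 = ((6 + f + 4*V)/((2*V)))/3 = ((6 + f + 4*V)*(1/(2*V)))/3 = ((6 + f + 4*V)/(2*V))/3 = (6 + f + 4*V)/(6*V))
√(A(66, 51) + b) = √((⅙)*(6 + 66 + 4*51)/51 - 9072) = √((⅙)*(1/51)*(6 + 66 + 204) - 9072) = √((⅙)*(1/51)*276 - 9072) = √(46/51 - 9072) = √(-462626/51) = I*√23593926/51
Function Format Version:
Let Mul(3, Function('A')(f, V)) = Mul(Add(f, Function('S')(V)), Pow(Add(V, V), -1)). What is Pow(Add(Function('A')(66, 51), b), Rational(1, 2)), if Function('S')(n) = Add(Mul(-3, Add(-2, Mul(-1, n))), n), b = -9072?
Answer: Mul(Rational(1, 51), I, Pow(23593926, Rational(1, 2))) ≈ Mul(95.242, I)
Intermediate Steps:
Function('S')(n) = Add(6, Mul(4, n)) (Function('S')(n) = Add(Add(6, Mul(3, n)), n) = Add(6, Mul(4, n)))
Function('A')(f, V) = Mul(Rational(1, 6), Pow(V, -1), Add(6, f, Mul(4, V))) (Function('A')(f, V) = Mul(Rational(1, 3), Mul(Add(f, Add(6, Mul(4, V))), Pow(Add(V, V), -1))) = Mul(Rational(1, 3), Mul(Add(6, f, Mul(4, V)), Pow(Mul(2, V), -1))) = Mul(Rational(1, 3), Mul(Add(6, f, Mul(4, V)), Mul(Rational(1, 2), Pow(V, -1)))) = Mul(Rational(1, 3), Mul(Rational(1, 2), Pow(V, -1), Add(6, f, Mul(4, V)))) = Mul(Rational(1, 6), Pow(V, -1), Add(6, f, Mul(4, V))))
Pow(Add(Function('A')(66, 51), b), Rational(1, 2)) = Pow(Add(Mul(Rational(1, 6), Pow(51, -1), Add(6, 66, Mul(4, 51))), -9072), Rational(1, 2)) = Pow(Add(Mul(Rational(1, 6), Rational(1, 51), Add(6, 66, 204)), -9072), Rational(1, 2)) = Pow(Add(Mul(Rational(1, 6), Rational(1, 51), 276), -9072), Rational(1, 2)) = Pow(Add(Rational(46, 51), -9072), Rational(1, 2)) = Pow(Rational(-462626, 51), Rational(1, 2)) = Mul(Rational(1, 51), I, Pow(23593926, Rational(1, 2)))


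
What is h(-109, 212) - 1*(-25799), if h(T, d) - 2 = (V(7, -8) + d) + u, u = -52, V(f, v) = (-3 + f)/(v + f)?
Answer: 25957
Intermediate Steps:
V(f, v) = (-3 + f)/(f + v)
h(T, d) = -54 + d (h(T, d) = 2 + (((-3 + 7)/(7 - 8) + d) - 52) = 2 + ((4/(-1) + d) - 52) = 2 + ((-1*4 + d) - 52) = 2 + ((-4 + d) - 52) = 2 + (-56 + d) = -54 + d)
h(-109, 212) - 1*(-25799) = (-54 + 212) - 1*(-25799) = 158 + 25799 = 25957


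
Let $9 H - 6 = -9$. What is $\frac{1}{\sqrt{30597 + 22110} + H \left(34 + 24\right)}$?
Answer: $\frac{174}{470999} + \frac{9 \sqrt{52707}}{470999} \approx 0.0047563$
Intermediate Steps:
$H = - \frac{1}{3}$ ($H = \frac{2}{3} + \frac{1}{9} \left(-9\right) = \frac{2}{3} - 1 = - \frac{1}{3} \approx -0.33333$)
$\frac{1}{\sqrt{30597 + 22110} + H \left(34 + 24\right)} = \frac{1}{\sqrt{30597 + 22110} - \frac{34 + 24}{3}} = \frac{1}{\sqrt{52707} - \frac{58}{3}} = \frac{1}{- \frac{58}{3} + \sqrt{52707}}$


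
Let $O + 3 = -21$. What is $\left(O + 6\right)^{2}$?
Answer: $324$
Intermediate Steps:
$O = -24$ ($O = -3 - 21 = -24$)
$\left(O + 6\right)^{2} = \left(-24 + 6\right)^{2} = \left(-18\right)^{2} = 324$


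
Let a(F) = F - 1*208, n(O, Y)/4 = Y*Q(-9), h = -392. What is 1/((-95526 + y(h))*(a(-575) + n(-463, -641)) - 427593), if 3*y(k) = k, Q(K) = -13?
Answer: -3/9341869309 ≈ -3.2113e-10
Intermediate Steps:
n(O, Y) = -52*Y (n(O, Y) = 4*(Y*(-13)) = 4*(-13*Y) = -52*Y)
a(F) = -208 + F (a(F) = F - 208 = -208 + F)
y(k) = k/3
1/((-95526 + y(h))*(a(-575) + n(-463, -641)) - 427593) = 1/((-95526 + (⅓)*(-392))*((-208 - 575) - 52*(-641)) - 427593) = 1/((-95526 - 392/3)*(-783 + 33332) - 427593) = 1/(-286970/3*32549 - 427593) = 1/(-9340586530/3 - 427593) = 1/(-9341869309/3) = -3/9341869309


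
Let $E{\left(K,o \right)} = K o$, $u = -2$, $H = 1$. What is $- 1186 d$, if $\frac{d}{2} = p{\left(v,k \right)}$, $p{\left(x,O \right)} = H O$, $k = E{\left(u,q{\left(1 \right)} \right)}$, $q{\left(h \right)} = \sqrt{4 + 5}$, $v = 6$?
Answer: $14232$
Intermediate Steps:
$q{\left(h \right)} = 3$ ($q{\left(h \right)} = \sqrt{9} = 3$)
$k = -6$ ($k = \left(-2\right) 3 = -6$)
$p{\left(x,O \right)} = O$ ($p{\left(x,O \right)} = 1 O = O$)
$d = -12$ ($d = 2 \left(-6\right) = -12$)
$- 1186 d = \left(-1186\right) \left(-12\right) = 14232$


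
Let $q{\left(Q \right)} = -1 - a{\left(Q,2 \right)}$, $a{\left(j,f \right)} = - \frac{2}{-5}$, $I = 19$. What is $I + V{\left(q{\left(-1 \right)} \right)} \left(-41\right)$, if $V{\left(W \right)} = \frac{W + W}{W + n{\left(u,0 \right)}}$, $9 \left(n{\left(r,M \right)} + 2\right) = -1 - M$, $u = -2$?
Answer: $- \frac{1082}{79} \approx -13.696$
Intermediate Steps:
$a{\left(j,f \right)} = \frac{2}{5}$ ($a{\left(j,f \right)} = \left(-2\right) \left(- \frac{1}{5}\right) = \frac{2}{5}$)
$n{\left(r,M \right)} = - \frac{19}{9} - \frac{M}{9}$ ($n{\left(r,M \right)} = -2 + \frac{-1 - M}{9} = -2 - \left(\frac{1}{9} + \frac{M}{9}\right) = - \frac{19}{9} - \frac{M}{9}$)
$q{\left(Q \right)} = - \frac{7}{5}$ ($q{\left(Q \right)} = -1 - \frac{2}{5} = - \frac{7}{5}$)
$V{\left(W \right)} = \frac{2 W}{- \frac{19}{9} + W}$ ($V{\left(W \right)} = \frac{W + W}{W - \frac{19}{9}} = \frac{2 W}{W + \left(- \frac{19}{9} + 0\right)} = \frac{2 W}{W - \frac{19}{9}} = \frac{2 W}{- \frac{19}{9} + W}$)
$I + V{\left(q{\left(-1 \right)} \right)} \left(-41\right) = 19 + 18 \left(- \frac{7}{5}\right) \frac{1}{-19 + 9 \left(- \frac{7}{5}\right)} \left(-41\right) = 19 + 18 \left(- \frac{7}{5}\right) \frac{1}{-19 - \frac{63}{5}} \left(-41\right) = 19 + 18 \left(- \frac{7}{5}\right) \frac{1}{- \frac{158}{5}} \left(-41\right) = 19 + 18 \left(- \frac{7}{5}\right) \left(- \frac{5}{158}\right) \left(-41\right) = 19 + \frac{63}{79} \left(-41\right) = 19 - \frac{2583}{79} = - \frac{1082}{79}$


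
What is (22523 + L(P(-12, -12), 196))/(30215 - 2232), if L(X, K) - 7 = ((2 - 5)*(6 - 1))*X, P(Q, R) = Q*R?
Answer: 20370/27983 ≈ 0.72794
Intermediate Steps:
L(X, K) = 7 - 15*X (L(X, K) = 7 + ((2 - 5)*(6 - 1))*X = 7 + (-3*5)*X = 7 - 15*X)
(22523 + L(P(-12, -12), 196))/(30215 - 2232) = (22523 + (7 - (-180)*(-12)))/(30215 - 2232) = (22523 + (7 - 15*144))/27983 = (22523 + (7 - 2160))*(1/27983) = (22523 - 2153)*(1/27983) = 20370*(1/27983) = 20370/27983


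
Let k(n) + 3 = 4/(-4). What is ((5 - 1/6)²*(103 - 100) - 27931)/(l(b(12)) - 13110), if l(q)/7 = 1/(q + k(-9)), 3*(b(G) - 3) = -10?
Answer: 4346303/2045412 ≈ 2.1249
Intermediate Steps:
k(n) = -4 (k(n) = -3 + 4/(-4) = -3 + 4*(-¼) = -3 - 1 = -4)
b(G) = -⅓ (b(G) = 3 + (⅓)*(-10) = 3 - 10/3 = -⅓)
l(q) = 7/(-4 + q) (l(q) = 7/(q - 4) = 7/(-4 + q))
((5 - 1/6)²*(103 - 100) - 27931)/(l(b(12)) - 13110) = ((5 - 1/6)²*(103 - 100) - 27931)/(7/(-4 - ⅓) - 13110) = ((5 - 1*⅙)²*3 - 27931)/(7/(-13/3) - 13110) = ((5 - ⅙)²*3 - 27931)/(7*(-3/13) - 13110) = ((29/6)²*3 - 27931)/(-21/13 - 13110) = ((841/36)*3 - 27931)/(-170451/13) = (841/12 - 27931)*(-13/170451) = -334331/12*(-13/170451) = 4346303/2045412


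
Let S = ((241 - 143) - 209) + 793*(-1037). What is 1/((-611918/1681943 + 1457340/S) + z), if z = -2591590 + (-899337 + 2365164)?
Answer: -345829346059/389322620716416656 ≈ -8.8828e-7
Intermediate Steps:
S = -822452 (S = (98 - 209) - 822341 = -111 - 822341 = -822452)
z = -1125763 (z = -2591590 + 1465827 = -1125763)
1/((-611918/1681943 + 1457340/S) + z) = 1/((-611918/1681943 + 1457340/(-822452)) - 1125763) = 1/((-611918*1/1681943 + 1457340*(-1/822452)) - 1125763) = 1/((-611918/1681943 - 364335/205613) - 1125763) = 1/(-738608998639/345829346059 - 1125763) = 1/(-389322620716416656/345829346059) = -345829346059/389322620716416656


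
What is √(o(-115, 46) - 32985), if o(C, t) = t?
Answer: I*√32939 ≈ 181.49*I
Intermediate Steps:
√(o(-115, 46) - 32985) = √(46 - 32985) = √(-32939) = I*√32939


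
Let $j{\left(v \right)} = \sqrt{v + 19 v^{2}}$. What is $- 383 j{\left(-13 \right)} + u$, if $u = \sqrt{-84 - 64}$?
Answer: $- 383 \sqrt{3198} + 2 i \sqrt{37} \approx -21659.0 + 12.166 i$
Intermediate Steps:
$u = 2 i \sqrt{37}$ ($u = \sqrt{-148} = 2 i \sqrt{37} \approx 12.166 i$)
$- 383 j{\left(-13 \right)} + u = - 383 \sqrt{- 13 \left(1 + 19 \left(-13\right)\right)} + 2 i \sqrt{37} = - 383 \sqrt{- 13 \left(1 - 247\right)} + 2 i \sqrt{37} = - 383 \sqrt{\left(-13\right) \left(-246\right)} + 2 i \sqrt{37} = - 383 \sqrt{3198} + 2 i \sqrt{37}$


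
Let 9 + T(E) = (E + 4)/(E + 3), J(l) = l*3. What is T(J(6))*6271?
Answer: -1047257/21 ≈ -49869.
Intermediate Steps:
J(l) = 3*l
T(E) = -9 + (4 + E)/(3 + E) (T(E) = -9 + (E + 4)/(E + 3) = -9 + (4 + E)/(3 + E))
T(J(6))*6271 = ((-23 - 24*6)/(3 + 3*6))*6271 = ((-23 - 8*18)/(3 + 18))*6271 = ((-23 - 144)/21)*6271 = ((1/21)*(-167))*6271 = -167/21*6271 = -1047257/21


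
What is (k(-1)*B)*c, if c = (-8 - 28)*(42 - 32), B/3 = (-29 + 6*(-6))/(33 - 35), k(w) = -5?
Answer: 175500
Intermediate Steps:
B = 195/2 (B = 3*((-29 + 6*(-6))/(33 - 35)) = 3*((-29 - 36)/(-2)) = 3*(-65*(-½)) = 3*(65/2) = 195/2 ≈ 97.500)
c = -360 (c = -36*10 = -360)
(k(-1)*B)*c = -5*195/2*(-360) = -975/2*(-360) = 175500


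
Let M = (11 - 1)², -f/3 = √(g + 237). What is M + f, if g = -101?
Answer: 100 - 6*√34 ≈ 65.014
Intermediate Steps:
f = -6*√34 (f = -3*√(-101 + 237) = -6*√34 ≈ -34.986)
M = 100 (M = 10² = 100)
M + f = 100 - 6*√34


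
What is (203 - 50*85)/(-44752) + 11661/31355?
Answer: 648746757/1403198960 ≈ 0.46233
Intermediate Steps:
(203 - 50*85)/(-44752) + 11661/31355 = (203 - 4250)*(-1/44752) + 11661*(1/31355) = -4047*(-1/44752) + 11661/31355 = 4047/44752 + 11661/31355 = 648746757/1403198960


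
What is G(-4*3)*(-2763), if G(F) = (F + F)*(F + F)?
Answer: -1591488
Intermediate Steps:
G(F) = 4*F² (G(F) = (2*F)*(2*F) = 4*F²)
G(-4*3)*(-2763) = (4*(-4*3)²)*(-2763) = (4*(-12)²)*(-2763) = (4*144)*(-2763) = 576*(-2763) = -1591488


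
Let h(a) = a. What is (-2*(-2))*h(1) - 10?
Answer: -6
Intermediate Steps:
(-2*(-2))*h(1) - 10 = -2*(-2)*1 - 10 = 4*1 - 10 = 4 - 10 = -6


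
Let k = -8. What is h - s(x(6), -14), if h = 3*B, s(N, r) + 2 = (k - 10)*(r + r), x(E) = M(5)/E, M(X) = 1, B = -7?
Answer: -523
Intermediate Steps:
x(E) = 1/E
s(N, r) = -2 - 36*r (s(N, r) = -2 + (-8 - 10)*(r + r) = -2 - 36*r)
h = -21 (h = 3*(-7) = -21)
h - s(x(6), -14) = -21 - (-2 - 36*(-14)) = -21 - (-2 + 504) = -21 - 1*502 = -21 - 502 = -523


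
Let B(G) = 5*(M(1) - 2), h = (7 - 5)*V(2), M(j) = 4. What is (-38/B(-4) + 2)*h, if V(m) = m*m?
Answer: -72/5 ≈ -14.400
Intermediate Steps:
V(m) = m²
h = 8 (h = (7 - 5)*2² = 2*4 = 8)
B(G) = 10 (B(G) = 5*(4 - 2) = 5*2 = 10)
(-38/B(-4) + 2)*h = (-38/10 + 2)*8 = (-38*⅒ + 2)*8 = (-19/5 + 2)*8 = -9/5*8 = -72/5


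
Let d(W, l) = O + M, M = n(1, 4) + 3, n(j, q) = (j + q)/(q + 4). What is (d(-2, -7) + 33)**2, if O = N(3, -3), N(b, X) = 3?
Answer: 100489/64 ≈ 1570.1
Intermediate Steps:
n(j, q) = (j + q)/(4 + q)
O = 3
M = 29/8 (M = (1 + 4)/(4 + 4) + 3 = 5/8 + 3 = 29/8 ≈ 3.6250)
d(W, l) = 53/8 (d(W, l) = 3 + 29/8 = 53/8)
(d(-2, -7) + 33)**2 = (53/8 + 33)**2 = (317/8)**2 = 100489/64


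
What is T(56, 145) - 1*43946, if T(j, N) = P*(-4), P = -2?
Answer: -43938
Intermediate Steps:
T(j, N) = 8 (T(j, N) = -2*(-4) = 8)
T(56, 145) - 1*43946 = 8 - 1*43946 = 8 - 43946 = -43938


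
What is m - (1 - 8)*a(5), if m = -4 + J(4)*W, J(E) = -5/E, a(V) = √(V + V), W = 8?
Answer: -14 + 7*√10 ≈ 8.1359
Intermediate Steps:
a(V) = √2*√V (a(V) = √(2*V) = √2*√V)
m = -14 (m = -4 - 5/4*8 = -4 - 10 = -14)
m - (1 - 8)*a(5) = -14 - (1 - 8)*√2*√5 = -14 - (-7)*√10 = -14 + 7*√10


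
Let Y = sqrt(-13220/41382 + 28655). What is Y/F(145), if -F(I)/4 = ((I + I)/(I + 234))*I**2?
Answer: -379*sqrt(11264985905)/15291903000 ≈ -0.0026305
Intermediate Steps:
Y = sqrt(11264985905)/627 (Y = sqrt(-13220*1/41382 + 28655) = sqrt(-6610/20691 + 28655) = sqrt(592893995/20691) = sqrt(11264985905)/627 ≈ 169.28)
F(I) = -8*I**3/(234 + I) (F(I) = -4*(I + I)/(I + 234)*I**2 = -4*(2*I)/(234 + I)*I**2 = -4*2*I/(234 + I)*I**2 = -8*I**3/(234 + I))
Y/F(145) = (sqrt(11264985905)/627)/((-8*145**3/(234 + 145))) = (sqrt(11264985905)/627)/((-8*3048625/379)) = (sqrt(11264985905)/627)/((-8*3048625*1/379)) = (sqrt(11264985905)/627)/(-24389000/379) = (sqrt(11264985905)/627)*(-379/24389000) = -379*sqrt(11264985905)/15291903000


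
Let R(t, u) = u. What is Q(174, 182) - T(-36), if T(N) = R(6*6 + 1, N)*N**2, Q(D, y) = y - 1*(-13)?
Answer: 46851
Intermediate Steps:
Q(D, y) = 13 + y (Q(D, y) = y + 13 = 13 + y)
T(N) = N**3 (T(N) = N*N**2 = N**3)
Q(174, 182) - T(-36) = (13 + 182) - 1*(-36)**3 = 195 - 1*(-46656) = 195 + 46656 = 46851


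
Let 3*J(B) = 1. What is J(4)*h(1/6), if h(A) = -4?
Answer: -4/3 ≈ -1.3333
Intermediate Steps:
J(B) = ⅓ (J(B) = (⅓)*1 = ⅓)
J(4)*h(1/6) = (⅓)*(-4) = -4/3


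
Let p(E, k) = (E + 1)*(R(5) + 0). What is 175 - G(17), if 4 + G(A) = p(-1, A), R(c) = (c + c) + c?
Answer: 179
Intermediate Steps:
R(c) = 3*c (R(c) = 2*c + c = 3*c)
p(E, k) = 15 + 15*E (p(E, k) = (E + 1)*(3*5 + 0) = (1 + E)*(15 + 0) = (1 + E)*15 = 15 + 15*E)
G(A) = -4 (G(A) = -4 + (15 + 15*(-1)) = -4 + (15 - 15) = -4 + 0 = -4)
175 - G(17) = 175 - 1*(-4) = 175 + 4 = 179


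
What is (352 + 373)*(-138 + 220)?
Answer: 59450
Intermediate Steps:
(352 + 373)*(-138 + 220) = 725*82 = 59450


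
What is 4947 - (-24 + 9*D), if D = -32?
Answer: 5259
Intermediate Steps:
4947 - (-24 + 9*D) = 4947 - (-24 + 9*(-32)) = 4947 - (-24 - 288) = 4947 - 1*(-312) = 4947 + 312 = 5259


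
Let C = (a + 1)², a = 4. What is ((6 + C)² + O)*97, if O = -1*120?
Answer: 81577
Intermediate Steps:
O = -120
C = 25 (C = (4 + 1)² = 5² = 25)
((6 + C)² + O)*97 = ((6 + 25)² - 120)*97 = (31² - 120)*97 = (961 - 120)*97 = 841*97 = 81577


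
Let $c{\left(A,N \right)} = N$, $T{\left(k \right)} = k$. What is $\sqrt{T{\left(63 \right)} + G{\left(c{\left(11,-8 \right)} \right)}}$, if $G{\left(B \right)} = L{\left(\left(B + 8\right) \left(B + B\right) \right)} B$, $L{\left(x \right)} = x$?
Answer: $3 \sqrt{7} \approx 7.9373$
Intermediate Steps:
$G{\left(B \right)} = 2 B^{2} \left(8 + B\right)$ ($G{\left(B \right)} = \left(B + 8\right) \left(B + B\right) B = \left(8 + B\right) 2 B B = 2 B \left(8 + B\right) B = 2 B^{2} \left(8 + B\right)$)
$\sqrt{T{\left(63 \right)} + G{\left(c{\left(11,-8 \right)} \right)}} = \sqrt{63 + 2 \left(-8\right)^{2} \left(8 - 8\right)} = \sqrt{63 + 2 \cdot 64 \cdot 0} = \sqrt{63 + 0} = \sqrt{63} = 3 \sqrt{7}$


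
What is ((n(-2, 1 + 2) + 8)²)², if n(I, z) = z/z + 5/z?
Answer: 1048576/81 ≈ 12945.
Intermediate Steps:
n(I, z) = 1 + 5/z
((n(-2, 1 + 2) + 8)²)² = (((5 + (1 + 2))/(1 + 2) + 8)²)² = (((5 + 3)/3 + 8)²)² = (((⅓)*8 + 8)²)² = ((8/3 + 8)²)² = ((32/3)²)² = (1024/9)² = 1048576/81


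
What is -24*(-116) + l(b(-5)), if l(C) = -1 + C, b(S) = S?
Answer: 2778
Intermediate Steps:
-24*(-116) + l(b(-5)) = -24*(-116) + (-1 - 5) = 2784 - 6 = 2778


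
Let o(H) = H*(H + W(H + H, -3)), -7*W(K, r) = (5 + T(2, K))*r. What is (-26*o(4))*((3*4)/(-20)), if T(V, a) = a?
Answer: 20904/35 ≈ 597.26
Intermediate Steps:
W(K, r) = -r*(5 + K)/7 (W(K, r) = -(5 + K)*r/7 = -r*(5 + K)/7)
o(H) = H*(15/7 + 13*H/7) (o(H) = H*(H - ⅐*(-3)*(5 + (H + H))) = H*(H - ⅐*(-3)*(5 + 2*H)) = H*(H + (15/7 + 6*H/7)) = H*(15/7 + 13*H/7))
(-26*o(4))*((3*4)/(-20)) = (-26*4*(15 + 13*4)/7)*((3*4)/(-20)) = (-26*4*(15 + 52)/7)*(12*(-1/20)) = -26*4*67/7*(-⅗) = -26*268/7*(-⅗) = -6968/7*(-⅗) = 20904/35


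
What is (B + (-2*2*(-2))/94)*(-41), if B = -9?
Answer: 17179/47 ≈ 365.51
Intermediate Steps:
(B + (-2*2*(-2))/94)*(-41) = (-9 + (-2*2*(-2))/94)*(-41) = (-9 - 4*(-2)*(1/94))*(-41) = (-9 + 8*(1/94))*(-41) = (-9 + 4/47)*(-41) = -419/47*(-41) = 17179/47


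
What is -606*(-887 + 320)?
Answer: 343602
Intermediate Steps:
-606*(-887 + 320) = -606*(-567) = 343602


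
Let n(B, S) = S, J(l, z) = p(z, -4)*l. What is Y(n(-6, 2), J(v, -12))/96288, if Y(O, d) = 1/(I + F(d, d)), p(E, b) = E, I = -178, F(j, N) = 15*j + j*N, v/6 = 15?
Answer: 1/110733318336 ≈ 9.0307e-12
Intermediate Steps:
v = 90 (v = 6*15 = 90)
F(j, N) = 15*j + N*j
J(l, z) = l*z (J(l, z) = z*l = l*z)
Y(O, d) = 1/(-178 + d*(15 + d))
Y(n(-6, 2), J(v, -12))/96288 = 1/(-178 + (90*(-12))*(15 + 90*(-12))*96288) = (1/96288)/(-178 - 1080*(15 - 1080)) = (1/96288)/(-178 - 1080*(-1065)) = (1/96288)/(-178 + 1150200) = (1/96288)/1150022 = (1/1150022)*(1/96288) = 1/110733318336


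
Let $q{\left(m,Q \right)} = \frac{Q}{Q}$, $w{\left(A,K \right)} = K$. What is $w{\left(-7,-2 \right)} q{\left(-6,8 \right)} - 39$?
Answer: $-41$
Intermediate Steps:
$q{\left(m,Q \right)} = 1$
$w{\left(-7,-2 \right)} q{\left(-6,8 \right)} - 39 = \left(-2\right) 1 - 39 = -2 - 39 = -41$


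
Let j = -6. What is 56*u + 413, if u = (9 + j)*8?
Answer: 1757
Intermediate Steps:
u = 24 (u = (9 - 6)*8 = 3*8 = 24)
56*u + 413 = 56*24 + 413 = 1344 + 413 = 1757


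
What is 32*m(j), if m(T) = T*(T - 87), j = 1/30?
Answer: -20872/225 ≈ -92.764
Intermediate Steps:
j = 1/30 ≈ 0.033333
m(T) = T*(-87 + T)
32*m(j) = 32*((-87 + 1/30)/30) = 32*((1/30)*(-2609/30)) = 32*(-2609/900) = -20872/225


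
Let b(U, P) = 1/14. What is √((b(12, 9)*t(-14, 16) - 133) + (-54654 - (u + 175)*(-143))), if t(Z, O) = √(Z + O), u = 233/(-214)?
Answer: √(-67135430082 + 160286*√2)/1498 ≈ 172.97*I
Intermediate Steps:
u = -233/214 (u = 233*(-1/214) = -233/214 ≈ -1.0888)
t(Z, O) = √(O + Z)
b(U, P) = 1/14
√((b(12, 9)*t(-14, 16) - 133) + (-54654 - (u + 175)*(-143))) = √((√(16 - 14)/14 - 133) + (-54654 - (-233/214 + 175)*(-143))) = √((√2/14 - 133) + (-54654 - 37217*(-143)/214)) = √((-133 + √2/14) + (-54654 - 1*(-5322031/214))) = √((-133 + √2/14) + (-54654 + 5322031/214)) = √((-133 + √2/14) - 6373925/214) = √(-6402387/214 + √2/14)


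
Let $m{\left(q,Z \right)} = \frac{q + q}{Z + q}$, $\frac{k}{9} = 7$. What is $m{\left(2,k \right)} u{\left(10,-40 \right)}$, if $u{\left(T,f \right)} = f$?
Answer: $- \frac{32}{13} \approx -2.4615$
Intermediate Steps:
$k = 63$ ($k = 9 \cdot 7 = 63$)
$m{\left(q,Z \right)} = \frac{2 q}{Z + q}$
$m{\left(2,k \right)} u{\left(10,-40 \right)} = 2 \cdot 2 \frac{1}{63 + 2} \left(-40\right) = 2 \cdot 2 \cdot \frac{1}{65} \left(-40\right) = \frac{4}{65} \left(-40\right) = - \frac{32}{13}$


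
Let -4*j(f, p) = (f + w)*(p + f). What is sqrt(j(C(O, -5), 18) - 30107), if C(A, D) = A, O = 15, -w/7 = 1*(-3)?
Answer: 2*I*sqrt(7601) ≈ 174.37*I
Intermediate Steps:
w = 21 (w = -7*(-3) = 21)
j(f, p) = -(21 + f)*(f + p)/4 (j(f, p) = -(f + 21)*(p + f)/4 = -(21 + f)*(f + p)/4)
sqrt(j(C(O, -5), 18) - 30107) = sqrt((-21/4*15 - 21/4*18 - 1/4*15**2 - 1/4*15*18) - 30107) = sqrt((-315/4 - 189/2 - 1/4*225 - 135/2) - 30107) = sqrt((-315/4 - 189/2 - 225/4 - 135/2) - 30107) = sqrt(-297 - 30107) = sqrt(-30404) = 2*I*sqrt(7601)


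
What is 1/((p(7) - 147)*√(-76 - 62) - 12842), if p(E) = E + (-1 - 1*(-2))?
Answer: I/(-12842*I + 139*√138) ≈ -7.6631e-5 + 9.7437e-6*I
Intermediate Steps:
p(E) = 1 + E (p(E) = E + (-1 + 2) = E + 1 = 1 + E)
1/((p(7) - 147)*√(-76 - 62) - 12842) = 1/(((1 + 7) - 147)*√(-76 - 62) - 12842) = 1/((8 - 147)*√(-138) - 12842) = 1/(-139*I*√138 - 12842) = 1/(-12842 - 139*I*√138)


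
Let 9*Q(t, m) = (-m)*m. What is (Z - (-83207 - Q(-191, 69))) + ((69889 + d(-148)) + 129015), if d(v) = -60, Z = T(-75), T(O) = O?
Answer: 281447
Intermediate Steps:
Z = -75
Q(t, m) = -m**2/9 (Q(t, m) = ((-m)*m)/9 = (-m**2)/9 = -m**2/9)
(Z - (-83207 - Q(-191, 69))) + ((69889 + d(-148)) + 129015) = (-75 - (-83207 - (-1)*69**2/9)) + ((69889 - 60) + 129015) = (-75 - (-83207 - (-1)*4761/9)) + (69829 + 129015) = (-75 - (-83207 - 1*(-529))) + 198844 = (-75 - (-83207 + 529)) + 198844 = (-75 - 1*(-82678)) + 198844 = (-75 + 82678) + 198844 = 82603 + 198844 = 281447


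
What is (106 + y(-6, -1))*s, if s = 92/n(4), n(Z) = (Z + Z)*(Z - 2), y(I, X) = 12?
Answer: 1357/2 ≈ 678.50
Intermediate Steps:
n(Z) = 2*Z*(-2 + Z) (n(Z) = (2*Z)*(-2 + Z) = 2*Z*(-2 + Z))
s = 23/4 (s = 92/((2*4*(-2 + 4))) = 92/((2*4*2)) = 92/16 = 92*(1/16) = 23/4 ≈ 5.7500)
(106 + y(-6, -1))*s = (106 + 12)*(23/4) = 118*(23/4) = 1357/2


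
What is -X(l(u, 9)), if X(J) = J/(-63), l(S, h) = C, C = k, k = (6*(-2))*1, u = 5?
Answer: -4/21 ≈ -0.19048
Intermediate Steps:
k = -12 (k = -12*1 = -12)
C = -12
l(S, h) = -12
X(J) = -J/63 (X(J) = J*(-1/63) = -J/63)
-X(l(u, 9)) = -(-1)*(-12)/63 = -1*4/21 = -4/21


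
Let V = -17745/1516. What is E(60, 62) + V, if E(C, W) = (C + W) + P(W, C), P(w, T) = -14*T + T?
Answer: -1015273/1516 ≈ -669.71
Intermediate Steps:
P(w, T) = -13*T
E(C, W) = W - 12*C (E(C, W) = (C + W) - 13*C = W - 12*C)
V = -17745/1516 (V = -17745*1/1516 = -17745/1516 ≈ -11.705)
E(60, 62) + V = (62 - 12*60) - 17745/1516 = (62 - 720) - 17745/1516 = -658 - 17745/1516 = -1015273/1516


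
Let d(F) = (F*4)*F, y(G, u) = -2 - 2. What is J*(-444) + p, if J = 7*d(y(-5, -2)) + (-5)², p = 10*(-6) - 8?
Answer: -210080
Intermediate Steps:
y(G, u) = -4
d(F) = 4*F² (d(F) = (4*F)*F = 4*F²)
p = -68 (p = -60 - 8 = -68)
J = 473 (J = 7*(4*(-4)²) + (-5)² = 7*(4*16) + 25 = 7*64 + 25 = 448 + 25 = 473)
J*(-444) + p = 473*(-444) - 68 = -210012 - 68 = -210080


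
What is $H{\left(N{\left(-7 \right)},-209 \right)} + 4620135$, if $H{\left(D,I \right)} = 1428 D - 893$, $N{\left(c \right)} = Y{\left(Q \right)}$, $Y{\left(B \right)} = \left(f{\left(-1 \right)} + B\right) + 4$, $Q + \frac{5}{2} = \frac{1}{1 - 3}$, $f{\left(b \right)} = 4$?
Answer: $4626382$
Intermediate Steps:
$Q = -3$ ($Q = - \frac{5}{2} + \frac{1}{1 - 3} = - \frac{5}{2} + \frac{1}{-2} = - \frac{5}{2} - \frac{1}{2} = -3$)
$Y{\left(B \right)} = 8 + B$ ($Y{\left(B \right)} = \left(4 + B\right) + 4 = 8 + B$)
$N{\left(c \right)} = 5$ ($N{\left(c \right)} = 8 - 3 = 5$)
$H{\left(D,I \right)} = -893 + 1428 D$
$H{\left(N{\left(-7 \right)},-209 \right)} + 4620135 = \left(-893 + 1428 \cdot 5\right) + 4620135 = \left(-893 + 7140\right) + 4620135 = 6247 + 4620135 = 4626382$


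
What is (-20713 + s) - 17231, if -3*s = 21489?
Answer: -45107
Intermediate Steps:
s = -7163 (s = -1/3*21489 = -7163)
(-20713 + s) - 17231 = (-20713 - 7163) - 17231 = -27876 - 17231 = -45107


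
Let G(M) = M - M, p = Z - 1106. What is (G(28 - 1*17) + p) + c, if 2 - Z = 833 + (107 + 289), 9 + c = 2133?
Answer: -209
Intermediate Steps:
c = 2124 (c = -9 + 2133 = 2124)
Z = -1227 (Z = 2 - (833 + (107 + 289)) = 2 - (833 + 396) = 2 - 1*1229 = 2 - 1229 = -1227)
p = -2333 (p = -1227 - 1106 = -2333)
G(M) = 0
(G(28 - 1*17) + p) + c = (0 - 2333) + 2124 = -2333 + 2124 = -209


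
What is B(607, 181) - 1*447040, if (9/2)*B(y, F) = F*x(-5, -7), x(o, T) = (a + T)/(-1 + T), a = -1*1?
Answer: -4022998/9 ≈ -4.4700e+5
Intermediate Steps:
a = -1
x(o, T) = 1 (x(o, T) = (-1 + T)/(-1 + T) = 1)
B(y, F) = 2*F/9 (B(y, F) = 2*(F*1)/9 = 2*F/9)
B(607, 181) - 1*447040 = (2/9)*181 - 1*447040 = 362/9 - 447040 = -4022998/9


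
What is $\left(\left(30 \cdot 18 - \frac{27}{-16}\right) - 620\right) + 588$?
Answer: $\frac{8155}{16} \approx 509.69$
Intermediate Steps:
$\left(\left(30 \cdot 18 - \frac{27}{-16}\right) - 620\right) + 588 = \left(\left(540 - - \frac{27}{16}\right) - 620\right) + 588 = \left(\left(540 + \frac{27}{16}\right) - 620\right) + 588 = \left(\frac{8667}{16} - 620\right) + 588 = - \frac{1253}{16} + 588 = \frac{8155}{16}$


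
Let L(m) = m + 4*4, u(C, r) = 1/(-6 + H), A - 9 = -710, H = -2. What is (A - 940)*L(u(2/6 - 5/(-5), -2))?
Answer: -208407/8 ≈ -26051.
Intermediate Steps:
A = -701 (A = 9 - 710 = -701)
u(C, r) = -⅛ (u(C, r) = 1/(-6 - 2) = 1/(-8) = -⅛)
L(m) = 16 + m (L(m) = m + 16 = 16 + m)
(A - 940)*L(u(2/6 - 5/(-5), -2)) = (-701 - 940)*(16 - ⅛) = -1641*127/8 = -208407/8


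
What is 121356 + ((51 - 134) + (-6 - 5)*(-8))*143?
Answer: 122071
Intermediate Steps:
121356 + ((51 - 134) + (-6 - 5)*(-8))*143 = 121356 + (-83 - 11*(-8))*143 = 121356 + (-83 + 88)*143 = 121356 + 5*143 = 121356 + 715 = 122071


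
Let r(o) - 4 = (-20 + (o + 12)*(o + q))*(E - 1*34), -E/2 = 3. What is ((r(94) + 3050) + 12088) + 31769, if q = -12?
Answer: -299969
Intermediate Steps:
E = -6 (E = -2*3 = -6)
r(o) = 804 - 40*(-12 + o)*(12 + o) (r(o) = 4 + (-20 + (o + 12)*(o - 12))*(-6 - 1*34) = 4 + (-20 + (12 + o)*(-12 + o))*(-6 - 34) = 4 + (-20 + (-12 + o)*(12 + o))*(-40) = 4 + (800 - 40*(-12 + o)*(12 + o)) = 804 - 40*(-12 + o)*(12 + o))
((r(94) + 3050) + 12088) + 31769 = (((6564 - 40*94²) + 3050) + 12088) + 31769 = (((6564 - 40*8836) + 3050) + 12088) + 31769 = (((6564 - 353440) + 3050) + 12088) + 31769 = ((-346876 + 3050) + 12088) + 31769 = (-343826 + 12088) + 31769 = -331738 + 31769 = -299969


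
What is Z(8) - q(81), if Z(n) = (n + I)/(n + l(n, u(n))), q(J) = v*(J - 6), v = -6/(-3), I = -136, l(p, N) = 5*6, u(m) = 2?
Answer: -2914/19 ≈ -153.37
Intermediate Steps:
l(p, N) = 30
v = 2 (v = -6*(-1/3) = 2)
q(J) = -12 + 2*J (q(J) = 2*(J - 6) = 2*(-6 + J) = -12 + 2*J)
Z(n) = (-136 + n)/(30 + n) (Z(n) = (n - 136)/(n + 30) = (-136 + n)/(30 + n))
Z(8) - q(81) = (-136 + 8)/(30 + 8) - (-12 + 2*81) = -128/38 - (-12 + 162) = (1/38)*(-128) - 1*150 = -64/19 - 150 = -2914/19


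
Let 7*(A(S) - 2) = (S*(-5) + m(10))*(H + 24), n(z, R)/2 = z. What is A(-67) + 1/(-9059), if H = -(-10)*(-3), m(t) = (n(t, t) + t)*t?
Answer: -34387971/63413 ≈ -542.29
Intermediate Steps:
n(z, R) = 2*z
m(t) = 3*t**2 (m(t) = (2*t + t)*t = (3*t)*t = 3*t**2)
H = -30 (H = -5*6 = -30)
A(S) = -1786/7 + 30*S/7 (A(S) = 2 + ((S*(-5) + 3*10**2)*(-30 + 24))/7 = 2 + ((-5*S + 3*100)*(-6))/7 = 2 + ((-5*S + 300)*(-6))/7 = 2 + ((300 - 5*S)*(-6))/7 = 2 + (-1800 + 30*S)/7 = 2 + (-1800/7 + 30*S/7) = -1786/7 + 30*S/7)
A(-67) + 1/(-9059) = (-1786/7 + (30/7)*(-67)) + 1/(-9059) = (-1786/7 - 2010/7) - 1/9059 = -3796/7 - 1/9059 = -34387971/63413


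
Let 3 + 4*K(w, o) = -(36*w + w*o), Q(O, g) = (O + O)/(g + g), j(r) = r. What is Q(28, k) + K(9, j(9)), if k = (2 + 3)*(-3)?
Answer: -1558/15 ≈ -103.87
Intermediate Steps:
k = -15 (k = 5*(-3) = -15)
Q(O, g) = O/g (Q(O, g) = (2*O)/((2*g)) = (2*O)*(1/(2*g)) = O/g)
K(w, o) = -¾ - 9*w - o*w/4 (K(w, o) = -¾ + (-(36*w + w*o))/4 = -¾ + (-(36*w + o*w))/4 = -¾ + (-36*w - o*w)/4 = -¾ + (-9*w - o*w/4) = -¾ - 9*w - o*w/4)
Q(28, k) + K(9, j(9)) = 28/(-15) + (-¾ - 9*9 - ¼*9*9) = 28*(-1/15) + (-¾ - 81 - 81/4) = -28/15 - 102 = -1558/15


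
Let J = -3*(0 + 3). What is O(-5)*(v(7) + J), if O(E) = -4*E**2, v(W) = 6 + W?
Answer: -400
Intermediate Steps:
J = -9 (J = -3*3 = -9)
O(-5)*(v(7) + J) = (-4*(-5)**2)*((6 + 7) - 9) = (-4*25)*(13 - 9) = -100*4 = -400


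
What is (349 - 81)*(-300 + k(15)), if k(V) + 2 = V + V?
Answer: -72896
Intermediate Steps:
k(V) = -2 + 2*V (k(V) = -2 + (V + V) = -2 + 2*V)
(349 - 81)*(-300 + k(15)) = (349 - 81)*(-300 + (-2 + 2*15)) = 268*(-300 + (-2 + 30)) = 268*(-300 + 28) = 268*(-272) = -72896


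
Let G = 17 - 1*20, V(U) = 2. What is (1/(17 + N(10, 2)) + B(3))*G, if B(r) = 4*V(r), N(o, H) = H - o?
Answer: -73/3 ≈ -24.333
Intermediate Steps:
B(r) = 8 (B(r) = 4*2 = 8)
G = -3 (G = 17 - 20 = -3)
(1/(17 + N(10, 2)) + B(3))*G = (1/(17 + (2 - 1*10)) + 8)*(-3) = (1/(17 + (2 - 10)) + 8)*(-3) = (1/(17 - 8) + 8)*(-3) = (1/9 + 8)*(-3) = (⅑ + 8)*(-3) = (73/9)*(-3) = -73/3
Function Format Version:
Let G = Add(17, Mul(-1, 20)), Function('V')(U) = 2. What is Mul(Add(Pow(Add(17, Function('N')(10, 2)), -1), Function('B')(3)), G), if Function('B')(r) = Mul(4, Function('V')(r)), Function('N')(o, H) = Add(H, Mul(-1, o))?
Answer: Rational(-73, 3) ≈ -24.333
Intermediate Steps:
Function('B')(r) = 8 (Function('B')(r) = Mul(4, 2) = 8)
G = -3 (G = Add(17, -20) = -3)
Mul(Add(Pow(Add(17, Function('N')(10, 2)), -1), Function('B')(3)), G) = Mul(Add(Pow(Add(17, Add(2, Mul(-1, 10))), -1), 8), -3) = Mul(Add(Pow(Add(17, Add(2, -10)), -1), 8), -3) = Mul(Add(Pow(Add(17, -8), -1), 8), -3) = Mul(Add(Pow(9, -1), 8), -3) = Mul(Add(Rational(1, 9), 8), -3) = Mul(Rational(73, 9), -3) = Rational(-73, 3)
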